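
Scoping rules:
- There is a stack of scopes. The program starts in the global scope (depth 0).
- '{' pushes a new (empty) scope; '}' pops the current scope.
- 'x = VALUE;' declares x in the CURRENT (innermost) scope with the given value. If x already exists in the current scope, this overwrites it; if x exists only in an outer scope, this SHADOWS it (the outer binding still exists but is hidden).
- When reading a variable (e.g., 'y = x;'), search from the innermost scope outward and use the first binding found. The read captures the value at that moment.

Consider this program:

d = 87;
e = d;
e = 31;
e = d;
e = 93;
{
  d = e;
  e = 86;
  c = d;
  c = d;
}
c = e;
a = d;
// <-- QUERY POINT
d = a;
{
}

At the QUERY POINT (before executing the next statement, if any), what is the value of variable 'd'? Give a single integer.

Answer: 87

Derivation:
Step 1: declare d=87 at depth 0
Step 2: declare e=(read d)=87 at depth 0
Step 3: declare e=31 at depth 0
Step 4: declare e=(read d)=87 at depth 0
Step 5: declare e=93 at depth 0
Step 6: enter scope (depth=1)
Step 7: declare d=(read e)=93 at depth 1
Step 8: declare e=86 at depth 1
Step 9: declare c=(read d)=93 at depth 1
Step 10: declare c=(read d)=93 at depth 1
Step 11: exit scope (depth=0)
Step 12: declare c=(read e)=93 at depth 0
Step 13: declare a=(read d)=87 at depth 0
Visible at query point: a=87 c=93 d=87 e=93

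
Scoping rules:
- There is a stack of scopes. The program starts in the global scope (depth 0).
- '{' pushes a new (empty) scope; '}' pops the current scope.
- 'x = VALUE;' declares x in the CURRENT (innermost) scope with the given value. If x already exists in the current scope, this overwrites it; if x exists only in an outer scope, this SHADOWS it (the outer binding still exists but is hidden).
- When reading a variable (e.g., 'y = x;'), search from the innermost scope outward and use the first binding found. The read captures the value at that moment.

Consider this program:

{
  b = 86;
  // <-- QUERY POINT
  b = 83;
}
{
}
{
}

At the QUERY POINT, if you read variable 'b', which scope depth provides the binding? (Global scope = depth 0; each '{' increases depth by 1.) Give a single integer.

Step 1: enter scope (depth=1)
Step 2: declare b=86 at depth 1
Visible at query point: b=86

Answer: 1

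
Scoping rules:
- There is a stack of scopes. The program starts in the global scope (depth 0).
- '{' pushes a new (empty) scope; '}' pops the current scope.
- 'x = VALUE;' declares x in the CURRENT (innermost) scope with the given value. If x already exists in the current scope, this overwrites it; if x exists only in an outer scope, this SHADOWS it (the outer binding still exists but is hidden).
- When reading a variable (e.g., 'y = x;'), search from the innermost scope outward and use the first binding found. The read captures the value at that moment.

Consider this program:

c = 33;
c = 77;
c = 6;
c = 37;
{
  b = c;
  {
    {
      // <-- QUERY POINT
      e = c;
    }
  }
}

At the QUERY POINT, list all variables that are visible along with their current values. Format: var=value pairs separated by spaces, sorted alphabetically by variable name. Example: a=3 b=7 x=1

Step 1: declare c=33 at depth 0
Step 2: declare c=77 at depth 0
Step 3: declare c=6 at depth 0
Step 4: declare c=37 at depth 0
Step 5: enter scope (depth=1)
Step 6: declare b=(read c)=37 at depth 1
Step 7: enter scope (depth=2)
Step 8: enter scope (depth=3)
Visible at query point: b=37 c=37

Answer: b=37 c=37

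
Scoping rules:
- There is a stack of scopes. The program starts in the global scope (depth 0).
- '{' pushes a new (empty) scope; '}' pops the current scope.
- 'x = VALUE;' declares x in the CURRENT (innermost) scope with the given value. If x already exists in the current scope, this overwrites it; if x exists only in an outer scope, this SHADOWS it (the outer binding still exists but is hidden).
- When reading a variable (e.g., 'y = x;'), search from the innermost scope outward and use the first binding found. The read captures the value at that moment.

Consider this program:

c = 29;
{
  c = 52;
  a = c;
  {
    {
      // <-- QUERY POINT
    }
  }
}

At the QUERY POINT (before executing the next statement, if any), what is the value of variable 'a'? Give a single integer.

Answer: 52

Derivation:
Step 1: declare c=29 at depth 0
Step 2: enter scope (depth=1)
Step 3: declare c=52 at depth 1
Step 4: declare a=(read c)=52 at depth 1
Step 5: enter scope (depth=2)
Step 6: enter scope (depth=3)
Visible at query point: a=52 c=52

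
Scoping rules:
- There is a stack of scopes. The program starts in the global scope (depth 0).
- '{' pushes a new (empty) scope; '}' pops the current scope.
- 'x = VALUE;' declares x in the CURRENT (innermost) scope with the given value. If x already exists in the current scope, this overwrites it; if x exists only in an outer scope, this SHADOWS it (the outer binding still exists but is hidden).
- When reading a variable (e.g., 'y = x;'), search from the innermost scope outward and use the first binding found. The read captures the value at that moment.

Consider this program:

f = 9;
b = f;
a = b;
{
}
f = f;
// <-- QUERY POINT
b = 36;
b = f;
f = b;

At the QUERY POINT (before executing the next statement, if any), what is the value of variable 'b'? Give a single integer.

Answer: 9

Derivation:
Step 1: declare f=9 at depth 0
Step 2: declare b=(read f)=9 at depth 0
Step 3: declare a=(read b)=9 at depth 0
Step 4: enter scope (depth=1)
Step 5: exit scope (depth=0)
Step 6: declare f=(read f)=9 at depth 0
Visible at query point: a=9 b=9 f=9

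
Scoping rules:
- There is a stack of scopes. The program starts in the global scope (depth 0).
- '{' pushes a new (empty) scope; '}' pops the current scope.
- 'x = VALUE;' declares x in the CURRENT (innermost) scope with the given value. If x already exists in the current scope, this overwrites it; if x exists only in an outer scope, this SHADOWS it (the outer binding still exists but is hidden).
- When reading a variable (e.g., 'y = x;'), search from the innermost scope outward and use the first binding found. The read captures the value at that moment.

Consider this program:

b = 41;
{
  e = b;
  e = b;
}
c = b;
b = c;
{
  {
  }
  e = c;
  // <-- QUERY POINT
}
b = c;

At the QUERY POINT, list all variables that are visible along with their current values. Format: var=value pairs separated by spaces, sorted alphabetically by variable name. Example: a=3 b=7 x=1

Step 1: declare b=41 at depth 0
Step 2: enter scope (depth=1)
Step 3: declare e=(read b)=41 at depth 1
Step 4: declare e=(read b)=41 at depth 1
Step 5: exit scope (depth=0)
Step 6: declare c=(read b)=41 at depth 0
Step 7: declare b=(read c)=41 at depth 0
Step 8: enter scope (depth=1)
Step 9: enter scope (depth=2)
Step 10: exit scope (depth=1)
Step 11: declare e=(read c)=41 at depth 1
Visible at query point: b=41 c=41 e=41

Answer: b=41 c=41 e=41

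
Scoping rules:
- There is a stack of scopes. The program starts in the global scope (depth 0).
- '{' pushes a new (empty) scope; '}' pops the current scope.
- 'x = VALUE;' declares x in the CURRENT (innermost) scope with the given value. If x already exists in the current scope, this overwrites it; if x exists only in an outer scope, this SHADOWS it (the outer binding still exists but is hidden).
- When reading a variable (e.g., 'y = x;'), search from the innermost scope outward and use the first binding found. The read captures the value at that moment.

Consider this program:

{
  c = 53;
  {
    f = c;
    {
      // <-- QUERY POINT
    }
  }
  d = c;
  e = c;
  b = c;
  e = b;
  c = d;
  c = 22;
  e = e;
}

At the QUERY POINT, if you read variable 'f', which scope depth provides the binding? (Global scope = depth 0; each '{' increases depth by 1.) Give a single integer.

Step 1: enter scope (depth=1)
Step 2: declare c=53 at depth 1
Step 3: enter scope (depth=2)
Step 4: declare f=(read c)=53 at depth 2
Step 5: enter scope (depth=3)
Visible at query point: c=53 f=53

Answer: 2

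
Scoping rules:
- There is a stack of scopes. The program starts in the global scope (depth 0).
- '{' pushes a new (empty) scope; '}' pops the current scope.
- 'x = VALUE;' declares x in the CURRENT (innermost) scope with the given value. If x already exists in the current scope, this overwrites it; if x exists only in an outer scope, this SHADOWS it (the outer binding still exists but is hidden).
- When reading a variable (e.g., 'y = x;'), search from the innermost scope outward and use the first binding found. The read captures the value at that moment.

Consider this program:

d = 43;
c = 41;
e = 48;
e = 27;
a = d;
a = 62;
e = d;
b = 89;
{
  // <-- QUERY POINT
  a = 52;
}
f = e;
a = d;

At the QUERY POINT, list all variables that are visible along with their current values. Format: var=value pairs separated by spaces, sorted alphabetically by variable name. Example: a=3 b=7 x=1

Answer: a=62 b=89 c=41 d=43 e=43

Derivation:
Step 1: declare d=43 at depth 0
Step 2: declare c=41 at depth 0
Step 3: declare e=48 at depth 0
Step 4: declare e=27 at depth 0
Step 5: declare a=(read d)=43 at depth 0
Step 6: declare a=62 at depth 0
Step 7: declare e=(read d)=43 at depth 0
Step 8: declare b=89 at depth 0
Step 9: enter scope (depth=1)
Visible at query point: a=62 b=89 c=41 d=43 e=43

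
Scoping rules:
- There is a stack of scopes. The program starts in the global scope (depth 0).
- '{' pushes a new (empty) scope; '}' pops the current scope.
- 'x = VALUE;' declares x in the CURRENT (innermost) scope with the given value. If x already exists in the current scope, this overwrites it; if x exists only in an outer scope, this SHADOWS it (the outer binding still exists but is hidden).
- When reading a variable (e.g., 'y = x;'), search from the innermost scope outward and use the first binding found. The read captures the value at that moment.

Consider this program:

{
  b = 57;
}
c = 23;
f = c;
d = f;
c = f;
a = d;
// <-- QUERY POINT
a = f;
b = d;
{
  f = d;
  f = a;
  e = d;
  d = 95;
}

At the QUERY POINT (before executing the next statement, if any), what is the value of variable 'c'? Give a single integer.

Step 1: enter scope (depth=1)
Step 2: declare b=57 at depth 1
Step 3: exit scope (depth=0)
Step 4: declare c=23 at depth 0
Step 5: declare f=(read c)=23 at depth 0
Step 6: declare d=(read f)=23 at depth 0
Step 7: declare c=(read f)=23 at depth 0
Step 8: declare a=(read d)=23 at depth 0
Visible at query point: a=23 c=23 d=23 f=23

Answer: 23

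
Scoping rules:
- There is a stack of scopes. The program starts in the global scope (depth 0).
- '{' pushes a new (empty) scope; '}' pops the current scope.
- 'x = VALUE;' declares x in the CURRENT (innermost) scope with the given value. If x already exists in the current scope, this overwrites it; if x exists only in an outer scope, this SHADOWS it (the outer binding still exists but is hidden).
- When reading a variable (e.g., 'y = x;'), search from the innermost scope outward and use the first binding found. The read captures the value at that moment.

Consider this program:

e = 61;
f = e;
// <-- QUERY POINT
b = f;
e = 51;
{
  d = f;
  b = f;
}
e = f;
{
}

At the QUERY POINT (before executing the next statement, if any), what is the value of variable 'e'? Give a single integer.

Step 1: declare e=61 at depth 0
Step 2: declare f=(read e)=61 at depth 0
Visible at query point: e=61 f=61

Answer: 61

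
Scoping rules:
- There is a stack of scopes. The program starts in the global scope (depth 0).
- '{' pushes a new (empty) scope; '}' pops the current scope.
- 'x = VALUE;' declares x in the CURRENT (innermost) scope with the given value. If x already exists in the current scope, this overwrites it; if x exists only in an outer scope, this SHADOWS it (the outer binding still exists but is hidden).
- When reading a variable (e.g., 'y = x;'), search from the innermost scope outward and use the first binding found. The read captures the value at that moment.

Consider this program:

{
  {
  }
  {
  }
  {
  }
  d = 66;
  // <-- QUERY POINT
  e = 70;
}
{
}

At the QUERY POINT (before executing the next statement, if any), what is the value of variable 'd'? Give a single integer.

Answer: 66

Derivation:
Step 1: enter scope (depth=1)
Step 2: enter scope (depth=2)
Step 3: exit scope (depth=1)
Step 4: enter scope (depth=2)
Step 5: exit scope (depth=1)
Step 6: enter scope (depth=2)
Step 7: exit scope (depth=1)
Step 8: declare d=66 at depth 1
Visible at query point: d=66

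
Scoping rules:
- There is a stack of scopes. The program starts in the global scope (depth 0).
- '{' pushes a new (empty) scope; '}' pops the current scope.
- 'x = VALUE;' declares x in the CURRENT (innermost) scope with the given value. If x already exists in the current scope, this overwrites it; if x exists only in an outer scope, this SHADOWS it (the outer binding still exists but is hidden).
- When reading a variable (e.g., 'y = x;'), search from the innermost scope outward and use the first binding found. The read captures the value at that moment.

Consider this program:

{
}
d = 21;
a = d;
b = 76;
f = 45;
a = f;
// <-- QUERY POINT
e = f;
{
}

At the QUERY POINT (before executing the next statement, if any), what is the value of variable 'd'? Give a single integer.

Step 1: enter scope (depth=1)
Step 2: exit scope (depth=0)
Step 3: declare d=21 at depth 0
Step 4: declare a=(read d)=21 at depth 0
Step 5: declare b=76 at depth 0
Step 6: declare f=45 at depth 0
Step 7: declare a=(read f)=45 at depth 0
Visible at query point: a=45 b=76 d=21 f=45

Answer: 21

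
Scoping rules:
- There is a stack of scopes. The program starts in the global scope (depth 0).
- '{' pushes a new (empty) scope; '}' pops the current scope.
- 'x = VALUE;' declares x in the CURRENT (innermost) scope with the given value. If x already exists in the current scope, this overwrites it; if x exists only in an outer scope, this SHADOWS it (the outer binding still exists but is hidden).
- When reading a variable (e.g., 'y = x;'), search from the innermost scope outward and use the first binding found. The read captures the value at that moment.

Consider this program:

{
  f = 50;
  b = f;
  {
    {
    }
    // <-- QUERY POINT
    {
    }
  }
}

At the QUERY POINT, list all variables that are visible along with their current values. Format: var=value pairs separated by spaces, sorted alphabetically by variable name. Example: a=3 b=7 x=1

Answer: b=50 f=50

Derivation:
Step 1: enter scope (depth=1)
Step 2: declare f=50 at depth 1
Step 3: declare b=(read f)=50 at depth 1
Step 4: enter scope (depth=2)
Step 5: enter scope (depth=3)
Step 6: exit scope (depth=2)
Visible at query point: b=50 f=50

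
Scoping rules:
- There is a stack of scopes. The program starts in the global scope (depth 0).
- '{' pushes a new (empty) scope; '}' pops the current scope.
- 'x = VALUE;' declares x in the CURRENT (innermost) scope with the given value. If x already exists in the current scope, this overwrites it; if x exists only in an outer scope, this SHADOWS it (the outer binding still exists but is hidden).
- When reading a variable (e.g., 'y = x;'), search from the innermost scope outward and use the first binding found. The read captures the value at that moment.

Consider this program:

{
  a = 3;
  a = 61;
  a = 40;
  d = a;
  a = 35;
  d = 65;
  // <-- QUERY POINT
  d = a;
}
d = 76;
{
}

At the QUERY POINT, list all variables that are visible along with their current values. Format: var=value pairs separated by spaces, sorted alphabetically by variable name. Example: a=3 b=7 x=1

Step 1: enter scope (depth=1)
Step 2: declare a=3 at depth 1
Step 3: declare a=61 at depth 1
Step 4: declare a=40 at depth 1
Step 5: declare d=(read a)=40 at depth 1
Step 6: declare a=35 at depth 1
Step 7: declare d=65 at depth 1
Visible at query point: a=35 d=65

Answer: a=35 d=65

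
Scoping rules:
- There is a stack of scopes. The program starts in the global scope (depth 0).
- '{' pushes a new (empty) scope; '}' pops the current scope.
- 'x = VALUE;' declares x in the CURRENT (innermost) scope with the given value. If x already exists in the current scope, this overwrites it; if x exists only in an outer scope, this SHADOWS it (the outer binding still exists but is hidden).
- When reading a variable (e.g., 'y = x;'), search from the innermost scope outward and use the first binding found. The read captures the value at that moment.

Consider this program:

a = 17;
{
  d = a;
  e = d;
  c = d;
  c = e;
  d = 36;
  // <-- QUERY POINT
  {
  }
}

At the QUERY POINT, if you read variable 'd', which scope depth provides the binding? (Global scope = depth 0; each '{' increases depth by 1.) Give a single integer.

Answer: 1

Derivation:
Step 1: declare a=17 at depth 0
Step 2: enter scope (depth=1)
Step 3: declare d=(read a)=17 at depth 1
Step 4: declare e=(read d)=17 at depth 1
Step 5: declare c=(read d)=17 at depth 1
Step 6: declare c=(read e)=17 at depth 1
Step 7: declare d=36 at depth 1
Visible at query point: a=17 c=17 d=36 e=17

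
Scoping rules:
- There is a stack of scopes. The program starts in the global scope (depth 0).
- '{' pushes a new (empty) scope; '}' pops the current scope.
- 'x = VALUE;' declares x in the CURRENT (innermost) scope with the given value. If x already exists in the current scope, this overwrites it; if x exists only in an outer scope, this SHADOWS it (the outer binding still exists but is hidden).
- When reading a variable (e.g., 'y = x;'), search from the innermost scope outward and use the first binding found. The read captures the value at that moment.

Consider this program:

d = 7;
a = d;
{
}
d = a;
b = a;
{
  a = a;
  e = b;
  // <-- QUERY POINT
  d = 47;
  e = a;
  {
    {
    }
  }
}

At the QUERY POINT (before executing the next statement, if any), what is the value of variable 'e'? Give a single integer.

Answer: 7

Derivation:
Step 1: declare d=7 at depth 0
Step 2: declare a=(read d)=7 at depth 0
Step 3: enter scope (depth=1)
Step 4: exit scope (depth=0)
Step 5: declare d=(read a)=7 at depth 0
Step 6: declare b=(read a)=7 at depth 0
Step 7: enter scope (depth=1)
Step 8: declare a=(read a)=7 at depth 1
Step 9: declare e=(read b)=7 at depth 1
Visible at query point: a=7 b=7 d=7 e=7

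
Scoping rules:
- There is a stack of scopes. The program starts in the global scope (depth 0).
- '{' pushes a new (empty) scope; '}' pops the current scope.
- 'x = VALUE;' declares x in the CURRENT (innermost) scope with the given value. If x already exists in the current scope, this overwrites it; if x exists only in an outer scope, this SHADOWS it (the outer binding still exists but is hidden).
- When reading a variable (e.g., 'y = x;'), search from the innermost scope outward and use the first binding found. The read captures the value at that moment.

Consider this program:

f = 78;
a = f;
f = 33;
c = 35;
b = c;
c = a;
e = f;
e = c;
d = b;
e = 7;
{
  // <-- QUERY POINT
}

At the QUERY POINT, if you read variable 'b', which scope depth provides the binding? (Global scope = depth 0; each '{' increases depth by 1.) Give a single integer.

Answer: 0

Derivation:
Step 1: declare f=78 at depth 0
Step 2: declare a=(read f)=78 at depth 0
Step 3: declare f=33 at depth 0
Step 4: declare c=35 at depth 0
Step 5: declare b=(read c)=35 at depth 0
Step 6: declare c=(read a)=78 at depth 0
Step 7: declare e=(read f)=33 at depth 0
Step 8: declare e=(read c)=78 at depth 0
Step 9: declare d=(read b)=35 at depth 0
Step 10: declare e=7 at depth 0
Step 11: enter scope (depth=1)
Visible at query point: a=78 b=35 c=78 d=35 e=7 f=33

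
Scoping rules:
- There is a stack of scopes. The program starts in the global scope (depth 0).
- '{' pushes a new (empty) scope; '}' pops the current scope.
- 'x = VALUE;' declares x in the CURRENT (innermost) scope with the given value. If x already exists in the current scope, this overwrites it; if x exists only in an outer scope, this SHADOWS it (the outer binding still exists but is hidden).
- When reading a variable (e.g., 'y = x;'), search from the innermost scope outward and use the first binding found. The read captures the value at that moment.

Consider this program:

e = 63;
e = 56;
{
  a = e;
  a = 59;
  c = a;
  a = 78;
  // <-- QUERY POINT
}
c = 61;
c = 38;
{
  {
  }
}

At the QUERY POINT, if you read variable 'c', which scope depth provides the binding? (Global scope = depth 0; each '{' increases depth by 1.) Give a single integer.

Step 1: declare e=63 at depth 0
Step 2: declare e=56 at depth 0
Step 3: enter scope (depth=1)
Step 4: declare a=(read e)=56 at depth 1
Step 5: declare a=59 at depth 1
Step 6: declare c=(read a)=59 at depth 1
Step 7: declare a=78 at depth 1
Visible at query point: a=78 c=59 e=56

Answer: 1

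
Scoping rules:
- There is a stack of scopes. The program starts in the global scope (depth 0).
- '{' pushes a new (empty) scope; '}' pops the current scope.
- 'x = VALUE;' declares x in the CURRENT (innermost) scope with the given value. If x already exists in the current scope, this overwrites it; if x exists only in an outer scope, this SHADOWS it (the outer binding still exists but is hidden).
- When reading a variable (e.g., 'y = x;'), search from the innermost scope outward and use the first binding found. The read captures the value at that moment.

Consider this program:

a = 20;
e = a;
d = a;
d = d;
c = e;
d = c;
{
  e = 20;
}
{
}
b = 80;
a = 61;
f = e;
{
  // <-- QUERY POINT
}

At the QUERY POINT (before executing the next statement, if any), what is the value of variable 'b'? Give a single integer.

Step 1: declare a=20 at depth 0
Step 2: declare e=(read a)=20 at depth 0
Step 3: declare d=(read a)=20 at depth 0
Step 4: declare d=(read d)=20 at depth 0
Step 5: declare c=(read e)=20 at depth 0
Step 6: declare d=(read c)=20 at depth 0
Step 7: enter scope (depth=1)
Step 8: declare e=20 at depth 1
Step 9: exit scope (depth=0)
Step 10: enter scope (depth=1)
Step 11: exit scope (depth=0)
Step 12: declare b=80 at depth 0
Step 13: declare a=61 at depth 0
Step 14: declare f=(read e)=20 at depth 0
Step 15: enter scope (depth=1)
Visible at query point: a=61 b=80 c=20 d=20 e=20 f=20

Answer: 80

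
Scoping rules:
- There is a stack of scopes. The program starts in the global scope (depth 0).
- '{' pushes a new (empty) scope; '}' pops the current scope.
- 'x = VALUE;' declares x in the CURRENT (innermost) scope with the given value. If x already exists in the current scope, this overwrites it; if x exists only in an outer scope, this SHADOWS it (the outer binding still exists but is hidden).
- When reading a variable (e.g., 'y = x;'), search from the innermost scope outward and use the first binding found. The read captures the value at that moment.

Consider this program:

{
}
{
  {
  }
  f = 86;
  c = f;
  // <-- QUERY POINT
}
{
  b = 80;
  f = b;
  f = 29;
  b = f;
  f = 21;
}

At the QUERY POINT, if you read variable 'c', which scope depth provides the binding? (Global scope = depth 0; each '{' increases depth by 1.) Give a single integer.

Answer: 1

Derivation:
Step 1: enter scope (depth=1)
Step 2: exit scope (depth=0)
Step 3: enter scope (depth=1)
Step 4: enter scope (depth=2)
Step 5: exit scope (depth=1)
Step 6: declare f=86 at depth 1
Step 7: declare c=(read f)=86 at depth 1
Visible at query point: c=86 f=86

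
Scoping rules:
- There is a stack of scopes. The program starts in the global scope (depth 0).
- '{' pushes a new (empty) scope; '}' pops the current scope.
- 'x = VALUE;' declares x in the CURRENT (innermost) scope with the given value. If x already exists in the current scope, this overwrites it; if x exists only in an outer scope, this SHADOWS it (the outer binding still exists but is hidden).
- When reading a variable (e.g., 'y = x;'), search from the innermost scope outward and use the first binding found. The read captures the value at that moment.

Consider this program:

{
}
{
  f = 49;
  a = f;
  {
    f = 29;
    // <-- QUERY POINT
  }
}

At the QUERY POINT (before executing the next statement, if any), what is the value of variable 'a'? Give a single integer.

Step 1: enter scope (depth=1)
Step 2: exit scope (depth=0)
Step 3: enter scope (depth=1)
Step 4: declare f=49 at depth 1
Step 5: declare a=(read f)=49 at depth 1
Step 6: enter scope (depth=2)
Step 7: declare f=29 at depth 2
Visible at query point: a=49 f=29

Answer: 49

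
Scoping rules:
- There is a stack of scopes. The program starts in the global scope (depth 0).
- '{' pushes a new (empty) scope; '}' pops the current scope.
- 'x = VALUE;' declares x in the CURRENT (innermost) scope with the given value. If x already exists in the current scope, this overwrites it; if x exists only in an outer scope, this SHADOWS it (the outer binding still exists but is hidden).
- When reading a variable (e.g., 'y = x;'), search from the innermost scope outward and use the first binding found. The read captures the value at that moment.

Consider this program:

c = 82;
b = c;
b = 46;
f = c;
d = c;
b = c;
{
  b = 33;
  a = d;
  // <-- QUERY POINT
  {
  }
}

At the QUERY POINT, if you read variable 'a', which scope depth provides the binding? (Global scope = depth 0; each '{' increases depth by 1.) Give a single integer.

Answer: 1

Derivation:
Step 1: declare c=82 at depth 0
Step 2: declare b=(read c)=82 at depth 0
Step 3: declare b=46 at depth 0
Step 4: declare f=(read c)=82 at depth 0
Step 5: declare d=(read c)=82 at depth 0
Step 6: declare b=(read c)=82 at depth 0
Step 7: enter scope (depth=1)
Step 8: declare b=33 at depth 1
Step 9: declare a=(read d)=82 at depth 1
Visible at query point: a=82 b=33 c=82 d=82 f=82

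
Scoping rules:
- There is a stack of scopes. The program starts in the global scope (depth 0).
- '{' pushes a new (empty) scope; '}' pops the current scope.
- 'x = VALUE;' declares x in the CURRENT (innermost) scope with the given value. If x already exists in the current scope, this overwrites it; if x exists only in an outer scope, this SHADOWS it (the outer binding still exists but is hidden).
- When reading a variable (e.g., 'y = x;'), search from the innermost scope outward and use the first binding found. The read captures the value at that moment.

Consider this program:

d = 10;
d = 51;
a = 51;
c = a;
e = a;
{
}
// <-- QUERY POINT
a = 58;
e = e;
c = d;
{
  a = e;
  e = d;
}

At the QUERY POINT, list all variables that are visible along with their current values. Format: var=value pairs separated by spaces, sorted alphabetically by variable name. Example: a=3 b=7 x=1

Step 1: declare d=10 at depth 0
Step 2: declare d=51 at depth 0
Step 3: declare a=51 at depth 0
Step 4: declare c=(read a)=51 at depth 0
Step 5: declare e=(read a)=51 at depth 0
Step 6: enter scope (depth=1)
Step 7: exit scope (depth=0)
Visible at query point: a=51 c=51 d=51 e=51

Answer: a=51 c=51 d=51 e=51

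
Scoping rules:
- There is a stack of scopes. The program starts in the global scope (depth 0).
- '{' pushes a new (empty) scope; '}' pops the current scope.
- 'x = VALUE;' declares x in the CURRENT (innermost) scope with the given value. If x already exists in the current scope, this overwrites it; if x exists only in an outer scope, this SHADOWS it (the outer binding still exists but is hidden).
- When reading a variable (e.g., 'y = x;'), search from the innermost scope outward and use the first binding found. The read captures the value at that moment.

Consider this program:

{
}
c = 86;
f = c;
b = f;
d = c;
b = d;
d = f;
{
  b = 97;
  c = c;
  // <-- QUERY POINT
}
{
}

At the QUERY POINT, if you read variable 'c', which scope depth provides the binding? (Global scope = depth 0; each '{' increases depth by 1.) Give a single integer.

Step 1: enter scope (depth=1)
Step 2: exit scope (depth=0)
Step 3: declare c=86 at depth 0
Step 4: declare f=(read c)=86 at depth 0
Step 5: declare b=(read f)=86 at depth 0
Step 6: declare d=(read c)=86 at depth 0
Step 7: declare b=(read d)=86 at depth 0
Step 8: declare d=(read f)=86 at depth 0
Step 9: enter scope (depth=1)
Step 10: declare b=97 at depth 1
Step 11: declare c=(read c)=86 at depth 1
Visible at query point: b=97 c=86 d=86 f=86

Answer: 1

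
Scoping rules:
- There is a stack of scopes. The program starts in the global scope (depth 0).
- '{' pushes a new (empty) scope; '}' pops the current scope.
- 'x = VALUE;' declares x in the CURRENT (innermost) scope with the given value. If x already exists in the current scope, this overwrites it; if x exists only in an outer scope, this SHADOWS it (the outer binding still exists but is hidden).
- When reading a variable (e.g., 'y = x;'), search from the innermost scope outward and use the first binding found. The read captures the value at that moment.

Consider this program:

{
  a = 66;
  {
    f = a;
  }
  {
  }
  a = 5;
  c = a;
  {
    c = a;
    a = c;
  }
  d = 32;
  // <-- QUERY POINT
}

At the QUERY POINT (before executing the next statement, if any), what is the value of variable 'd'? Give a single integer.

Answer: 32

Derivation:
Step 1: enter scope (depth=1)
Step 2: declare a=66 at depth 1
Step 3: enter scope (depth=2)
Step 4: declare f=(read a)=66 at depth 2
Step 5: exit scope (depth=1)
Step 6: enter scope (depth=2)
Step 7: exit scope (depth=1)
Step 8: declare a=5 at depth 1
Step 9: declare c=(read a)=5 at depth 1
Step 10: enter scope (depth=2)
Step 11: declare c=(read a)=5 at depth 2
Step 12: declare a=(read c)=5 at depth 2
Step 13: exit scope (depth=1)
Step 14: declare d=32 at depth 1
Visible at query point: a=5 c=5 d=32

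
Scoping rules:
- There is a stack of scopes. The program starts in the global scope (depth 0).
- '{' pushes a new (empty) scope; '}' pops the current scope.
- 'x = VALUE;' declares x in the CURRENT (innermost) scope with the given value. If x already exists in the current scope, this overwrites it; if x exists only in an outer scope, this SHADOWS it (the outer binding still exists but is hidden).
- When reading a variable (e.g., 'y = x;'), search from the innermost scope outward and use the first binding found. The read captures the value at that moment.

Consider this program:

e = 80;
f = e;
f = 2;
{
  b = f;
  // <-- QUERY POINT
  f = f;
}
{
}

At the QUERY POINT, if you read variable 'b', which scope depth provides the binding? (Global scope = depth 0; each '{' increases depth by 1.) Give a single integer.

Step 1: declare e=80 at depth 0
Step 2: declare f=(read e)=80 at depth 0
Step 3: declare f=2 at depth 0
Step 4: enter scope (depth=1)
Step 5: declare b=(read f)=2 at depth 1
Visible at query point: b=2 e=80 f=2

Answer: 1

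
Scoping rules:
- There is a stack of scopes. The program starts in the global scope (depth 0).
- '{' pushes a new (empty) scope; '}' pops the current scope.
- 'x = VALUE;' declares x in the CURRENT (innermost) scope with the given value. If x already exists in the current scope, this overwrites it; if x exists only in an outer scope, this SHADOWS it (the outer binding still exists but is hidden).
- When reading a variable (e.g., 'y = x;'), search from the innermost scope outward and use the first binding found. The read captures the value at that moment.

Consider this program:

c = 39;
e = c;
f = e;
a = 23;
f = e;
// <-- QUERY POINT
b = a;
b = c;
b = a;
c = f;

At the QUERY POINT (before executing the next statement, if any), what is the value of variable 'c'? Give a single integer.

Step 1: declare c=39 at depth 0
Step 2: declare e=(read c)=39 at depth 0
Step 3: declare f=(read e)=39 at depth 0
Step 4: declare a=23 at depth 0
Step 5: declare f=(read e)=39 at depth 0
Visible at query point: a=23 c=39 e=39 f=39

Answer: 39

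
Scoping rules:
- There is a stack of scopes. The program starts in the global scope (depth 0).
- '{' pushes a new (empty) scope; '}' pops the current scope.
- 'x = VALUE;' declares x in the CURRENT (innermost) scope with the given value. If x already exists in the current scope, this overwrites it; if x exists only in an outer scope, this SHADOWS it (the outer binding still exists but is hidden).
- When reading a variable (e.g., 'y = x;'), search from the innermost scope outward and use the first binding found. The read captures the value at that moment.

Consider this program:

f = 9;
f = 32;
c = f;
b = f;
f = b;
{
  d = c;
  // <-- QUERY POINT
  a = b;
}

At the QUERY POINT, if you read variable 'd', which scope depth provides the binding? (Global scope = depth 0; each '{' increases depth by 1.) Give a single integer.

Answer: 1

Derivation:
Step 1: declare f=9 at depth 0
Step 2: declare f=32 at depth 0
Step 3: declare c=(read f)=32 at depth 0
Step 4: declare b=(read f)=32 at depth 0
Step 5: declare f=(read b)=32 at depth 0
Step 6: enter scope (depth=1)
Step 7: declare d=(read c)=32 at depth 1
Visible at query point: b=32 c=32 d=32 f=32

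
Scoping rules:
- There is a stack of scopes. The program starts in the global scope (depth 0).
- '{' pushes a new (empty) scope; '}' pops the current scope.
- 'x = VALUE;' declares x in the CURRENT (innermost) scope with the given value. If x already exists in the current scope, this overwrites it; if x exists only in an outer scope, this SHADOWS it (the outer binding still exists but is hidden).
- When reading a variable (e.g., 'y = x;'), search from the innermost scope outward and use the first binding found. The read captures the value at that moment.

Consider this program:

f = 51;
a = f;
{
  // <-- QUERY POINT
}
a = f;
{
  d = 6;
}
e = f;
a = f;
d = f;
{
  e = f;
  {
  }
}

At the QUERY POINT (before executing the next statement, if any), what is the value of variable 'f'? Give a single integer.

Step 1: declare f=51 at depth 0
Step 2: declare a=(read f)=51 at depth 0
Step 3: enter scope (depth=1)
Visible at query point: a=51 f=51

Answer: 51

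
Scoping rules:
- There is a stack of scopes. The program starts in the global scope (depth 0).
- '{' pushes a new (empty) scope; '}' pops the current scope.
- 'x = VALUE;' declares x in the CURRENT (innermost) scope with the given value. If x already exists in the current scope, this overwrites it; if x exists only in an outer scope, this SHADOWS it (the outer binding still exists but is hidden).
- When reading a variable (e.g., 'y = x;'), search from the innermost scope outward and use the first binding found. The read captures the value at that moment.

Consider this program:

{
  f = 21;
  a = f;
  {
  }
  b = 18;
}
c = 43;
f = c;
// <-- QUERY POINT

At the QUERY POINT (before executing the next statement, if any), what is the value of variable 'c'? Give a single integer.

Answer: 43

Derivation:
Step 1: enter scope (depth=1)
Step 2: declare f=21 at depth 1
Step 3: declare a=(read f)=21 at depth 1
Step 4: enter scope (depth=2)
Step 5: exit scope (depth=1)
Step 6: declare b=18 at depth 1
Step 7: exit scope (depth=0)
Step 8: declare c=43 at depth 0
Step 9: declare f=(read c)=43 at depth 0
Visible at query point: c=43 f=43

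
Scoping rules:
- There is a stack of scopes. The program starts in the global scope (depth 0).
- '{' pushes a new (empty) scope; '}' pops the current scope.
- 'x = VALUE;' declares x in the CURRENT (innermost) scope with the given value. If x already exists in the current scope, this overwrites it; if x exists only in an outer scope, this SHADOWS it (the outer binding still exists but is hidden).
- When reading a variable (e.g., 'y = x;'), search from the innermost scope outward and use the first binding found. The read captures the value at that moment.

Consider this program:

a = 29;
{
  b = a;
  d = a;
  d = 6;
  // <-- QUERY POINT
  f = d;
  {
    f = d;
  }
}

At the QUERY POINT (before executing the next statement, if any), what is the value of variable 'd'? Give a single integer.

Step 1: declare a=29 at depth 0
Step 2: enter scope (depth=1)
Step 3: declare b=(read a)=29 at depth 1
Step 4: declare d=(read a)=29 at depth 1
Step 5: declare d=6 at depth 1
Visible at query point: a=29 b=29 d=6

Answer: 6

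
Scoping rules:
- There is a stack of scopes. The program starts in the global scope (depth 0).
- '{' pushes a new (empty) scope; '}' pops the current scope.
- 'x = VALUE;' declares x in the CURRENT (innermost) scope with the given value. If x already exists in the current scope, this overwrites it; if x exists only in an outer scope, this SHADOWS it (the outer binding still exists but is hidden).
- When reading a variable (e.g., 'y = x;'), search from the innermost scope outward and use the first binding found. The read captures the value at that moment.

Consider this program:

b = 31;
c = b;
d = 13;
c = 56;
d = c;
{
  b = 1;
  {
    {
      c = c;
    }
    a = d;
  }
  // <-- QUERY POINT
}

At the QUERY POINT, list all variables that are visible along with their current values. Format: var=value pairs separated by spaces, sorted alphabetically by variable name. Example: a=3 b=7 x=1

Answer: b=1 c=56 d=56

Derivation:
Step 1: declare b=31 at depth 0
Step 2: declare c=(read b)=31 at depth 0
Step 3: declare d=13 at depth 0
Step 4: declare c=56 at depth 0
Step 5: declare d=(read c)=56 at depth 0
Step 6: enter scope (depth=1)
Step 7: declare b=1 at depth 1
Step 8: enter scope (depth=2)
Step 9: enter scope (depth=3)
Step 10: declare c=(read c)=56 at depth 3
Step 11: exit scope (depth=2)
Step 12: declare a=(read d)=56 at depth 2
Step 13: exit scope (depth=1)
Visible at query point: b=1 c=56 d=56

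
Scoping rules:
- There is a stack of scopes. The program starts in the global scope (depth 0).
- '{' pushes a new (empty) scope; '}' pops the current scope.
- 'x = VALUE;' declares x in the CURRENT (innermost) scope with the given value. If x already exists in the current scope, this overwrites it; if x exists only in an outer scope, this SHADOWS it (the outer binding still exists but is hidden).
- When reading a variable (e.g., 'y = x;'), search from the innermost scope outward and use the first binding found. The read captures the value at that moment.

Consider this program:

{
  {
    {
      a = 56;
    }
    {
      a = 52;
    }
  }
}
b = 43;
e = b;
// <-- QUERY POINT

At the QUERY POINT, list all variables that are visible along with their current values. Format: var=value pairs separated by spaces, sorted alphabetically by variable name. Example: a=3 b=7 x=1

Step 1: enter scope (depth=1)
Step 2: enter scope (depth=2)
Step 3: enter scope (depth=3)
Step 4: declare a=56 at depth 3
Step 5: exit scope (depth=2)
Step 6: enter scope (depth=3)
Step 7: declare a=52 at depth 3
Step 8: exit scope (depth=2)
Step 9: exit scope (depth=1)
Step 10: exit scope (depth=0)
Step 11: declare b=43 at depth 0
Step 12: declare e=(read b)=43 at depth 0
Visible at query point: b=43 e=43

Answer: b=43 e=43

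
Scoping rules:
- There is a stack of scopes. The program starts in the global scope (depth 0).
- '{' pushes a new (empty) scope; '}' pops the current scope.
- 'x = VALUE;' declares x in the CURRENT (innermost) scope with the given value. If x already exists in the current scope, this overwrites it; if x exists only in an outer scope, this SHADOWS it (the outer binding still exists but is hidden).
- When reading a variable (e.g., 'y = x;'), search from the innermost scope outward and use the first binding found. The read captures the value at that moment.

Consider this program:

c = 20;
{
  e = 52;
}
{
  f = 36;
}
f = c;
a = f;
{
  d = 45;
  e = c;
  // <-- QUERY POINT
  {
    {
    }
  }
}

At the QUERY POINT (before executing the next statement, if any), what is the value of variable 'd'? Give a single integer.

Answer: 45

Derivation:
Step 1: declare c=20 at depth 0
Step 2: enter scope (depth=1)
Step 3: declare e=52 at depth 1
Step 4: exit scope (depth=0)
Step 5: enter scope (depth=1)
Step 6: declare f=36 at depth 1
Step 7: exit scope (depth=0)
Step 8: declare f=(read c)=20 at depth 0
Step 9: declare a=(read f)=20 at depth 0
Step 10: enter scope (depth=1)
Step 11: declare d=45 at depth 1
Step 12: declare e=(read c)=20 at depth 1
Visible at query point: a=20 c=20 d=45 e=20 f=20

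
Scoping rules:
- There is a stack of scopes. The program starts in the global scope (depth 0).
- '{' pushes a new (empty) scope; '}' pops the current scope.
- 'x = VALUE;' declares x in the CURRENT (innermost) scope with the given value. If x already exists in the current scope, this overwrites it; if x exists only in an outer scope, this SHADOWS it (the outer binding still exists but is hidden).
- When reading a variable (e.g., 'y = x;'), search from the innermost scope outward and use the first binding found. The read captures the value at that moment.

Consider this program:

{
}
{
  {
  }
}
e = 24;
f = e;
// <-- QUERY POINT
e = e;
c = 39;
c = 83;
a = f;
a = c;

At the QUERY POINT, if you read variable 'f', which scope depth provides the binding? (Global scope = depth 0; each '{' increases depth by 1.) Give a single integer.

Step 1: enter scope (depth=1)
Step 2: exit scope (depth=0)
Step 3: enter scope (depth=1)
Step 4: enter scope (depth=2)
Step 5: exit scope (depth=1)
Step 6: exit scope (depth=0)
Step 7: declare e=24 at depth 0
Step 8: declare f=(read e)=24 at depth 0
Visible at query point: e=24 f=24

Answer: 0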